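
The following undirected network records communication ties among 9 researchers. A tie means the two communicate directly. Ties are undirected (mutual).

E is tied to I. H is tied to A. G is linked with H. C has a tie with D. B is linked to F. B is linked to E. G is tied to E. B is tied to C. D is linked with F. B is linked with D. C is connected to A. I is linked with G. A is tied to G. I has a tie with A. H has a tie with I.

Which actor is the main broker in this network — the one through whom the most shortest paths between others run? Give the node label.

Unnormalized betweenness of each node: A:35/6, B:31/4, C:35/6, D:5/4, E:37/6, F:0, G:19/12, H:0, I:19/12.
B has the largest value, 31/4, making it the main broker — the node through which the most shortest paths run.

B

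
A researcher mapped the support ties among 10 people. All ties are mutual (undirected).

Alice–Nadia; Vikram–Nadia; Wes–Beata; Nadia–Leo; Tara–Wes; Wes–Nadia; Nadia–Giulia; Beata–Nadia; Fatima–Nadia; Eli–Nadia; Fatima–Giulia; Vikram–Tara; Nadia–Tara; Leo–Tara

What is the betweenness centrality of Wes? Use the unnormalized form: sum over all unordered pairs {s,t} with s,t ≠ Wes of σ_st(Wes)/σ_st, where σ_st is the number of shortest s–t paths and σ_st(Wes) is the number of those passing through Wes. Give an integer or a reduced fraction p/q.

Pairs whose geodesics pass through Wes — Tara–Beata: 1/2.
All other pairs contribute 0.
Summing the contributions gives betweenness(Wes) = 1/2.

1/2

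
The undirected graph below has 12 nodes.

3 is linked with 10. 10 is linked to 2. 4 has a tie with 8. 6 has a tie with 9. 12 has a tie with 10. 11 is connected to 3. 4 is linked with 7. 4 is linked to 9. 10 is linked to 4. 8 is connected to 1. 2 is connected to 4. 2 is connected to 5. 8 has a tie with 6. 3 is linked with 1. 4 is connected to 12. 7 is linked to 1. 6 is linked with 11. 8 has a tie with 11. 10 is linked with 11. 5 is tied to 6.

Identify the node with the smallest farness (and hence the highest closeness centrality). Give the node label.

Farness (sum of distances to all others) for each node — 1:23, 2:20, 3:21, 4:16, 5:24, 6:20, 7:23, 8:18, 9:22, 10:17, 11:19, 12:23.
The smallest farness is 16, for 4, so 4 has the highest closeness.

4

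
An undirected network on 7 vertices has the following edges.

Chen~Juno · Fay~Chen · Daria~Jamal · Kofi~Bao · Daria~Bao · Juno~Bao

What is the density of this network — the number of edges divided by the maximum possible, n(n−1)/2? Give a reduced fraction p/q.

There are 6 edges and 7 nodes, so the maximum possible is C(7,2) = 21.
Density = 6/21 = 2/7.

2/7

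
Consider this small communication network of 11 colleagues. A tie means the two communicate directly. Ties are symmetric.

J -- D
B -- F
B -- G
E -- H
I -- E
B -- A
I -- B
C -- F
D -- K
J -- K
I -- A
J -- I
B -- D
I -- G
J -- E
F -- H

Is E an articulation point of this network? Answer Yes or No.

No

Even without E, every remaining node can still reach every other (the residual graph is connected), so E is not a cut vertex.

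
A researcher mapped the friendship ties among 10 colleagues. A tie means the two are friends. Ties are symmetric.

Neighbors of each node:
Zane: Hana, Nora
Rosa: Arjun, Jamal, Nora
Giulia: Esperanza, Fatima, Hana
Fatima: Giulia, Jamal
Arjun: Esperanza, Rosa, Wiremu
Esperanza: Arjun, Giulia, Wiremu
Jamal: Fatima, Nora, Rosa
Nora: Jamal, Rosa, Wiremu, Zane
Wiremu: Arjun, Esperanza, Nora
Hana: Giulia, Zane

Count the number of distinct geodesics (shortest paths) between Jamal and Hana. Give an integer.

The shortest distance is 3. The length-3 paths are: Jamal–Nora–Zane–Hana; Jamal–Fatima–Giulia–Hana.
That gives 2 distinct shortest paths.

2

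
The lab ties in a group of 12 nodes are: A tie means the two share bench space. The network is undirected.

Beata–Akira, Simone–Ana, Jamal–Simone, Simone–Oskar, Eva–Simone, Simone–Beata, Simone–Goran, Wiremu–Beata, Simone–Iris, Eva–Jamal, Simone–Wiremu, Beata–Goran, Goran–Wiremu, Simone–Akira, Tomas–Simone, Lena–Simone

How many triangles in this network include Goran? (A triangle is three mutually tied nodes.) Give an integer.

3

Goran's neighbors: Beata, Simone, and Wiremu.
Neighbor pairs that are themselves tied: Goran–Beata–Simone; Goran–Beata–Wiremu; Goran–Simone–Wiremu. Each forms one triangle with Goran, for 3 in total.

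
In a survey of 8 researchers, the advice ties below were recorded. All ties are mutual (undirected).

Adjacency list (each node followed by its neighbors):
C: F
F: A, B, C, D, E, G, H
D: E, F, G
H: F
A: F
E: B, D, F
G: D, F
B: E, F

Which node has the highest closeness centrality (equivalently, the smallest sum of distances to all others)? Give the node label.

F

Farness (sum of distances to all others) for each node — A:13, B:12, C:13, D:11, E:11, F:7, G:12, H:13.
The smallest farness is 7, for F, so F has the highest closeness.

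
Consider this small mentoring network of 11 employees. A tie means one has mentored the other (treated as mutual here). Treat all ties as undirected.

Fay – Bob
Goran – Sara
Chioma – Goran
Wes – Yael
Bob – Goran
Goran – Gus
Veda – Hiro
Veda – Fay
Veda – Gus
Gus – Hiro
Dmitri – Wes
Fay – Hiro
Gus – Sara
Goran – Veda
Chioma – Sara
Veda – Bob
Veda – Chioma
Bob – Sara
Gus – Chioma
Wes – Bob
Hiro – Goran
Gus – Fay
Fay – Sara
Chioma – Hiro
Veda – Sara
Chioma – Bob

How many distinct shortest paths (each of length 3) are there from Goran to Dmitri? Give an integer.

The shortest distance is 3, and the only length-3 path is Goran–Bob–Wes–Dmitri. So there is exactly 1 shortest path.

1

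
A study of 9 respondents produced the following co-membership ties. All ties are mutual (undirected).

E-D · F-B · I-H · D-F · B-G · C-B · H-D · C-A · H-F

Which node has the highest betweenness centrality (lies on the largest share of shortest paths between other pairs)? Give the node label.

B

Unnormalized betweenness of each node: A:0, B:17, C:7, D:7, E:0, F:16, G:0, H:7, I:0.
B has the largest value, 17, making it the main broker — the node through which the most shortest paths run.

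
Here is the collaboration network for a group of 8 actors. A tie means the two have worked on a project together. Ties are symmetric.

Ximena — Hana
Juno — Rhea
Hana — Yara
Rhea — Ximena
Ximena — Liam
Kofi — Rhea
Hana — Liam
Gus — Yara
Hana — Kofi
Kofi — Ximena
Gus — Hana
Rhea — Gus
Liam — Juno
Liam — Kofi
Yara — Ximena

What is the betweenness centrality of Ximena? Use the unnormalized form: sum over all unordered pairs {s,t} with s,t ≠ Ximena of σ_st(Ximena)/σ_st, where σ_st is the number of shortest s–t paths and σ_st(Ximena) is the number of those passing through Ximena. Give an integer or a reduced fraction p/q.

Pairs whose geodesics pass through Ximena — Juno–Yara: 2/4; Yara–Rhea: 1/2; Yara–Liam: 1/2; Yara–Kofi: 1/2; Rhea–Hana: 1/3; Rhea–Liam: 1/3.
All other pairs contribute 0.
Summing the contributions gives betweenness(Ximena) = 8/3.

8/3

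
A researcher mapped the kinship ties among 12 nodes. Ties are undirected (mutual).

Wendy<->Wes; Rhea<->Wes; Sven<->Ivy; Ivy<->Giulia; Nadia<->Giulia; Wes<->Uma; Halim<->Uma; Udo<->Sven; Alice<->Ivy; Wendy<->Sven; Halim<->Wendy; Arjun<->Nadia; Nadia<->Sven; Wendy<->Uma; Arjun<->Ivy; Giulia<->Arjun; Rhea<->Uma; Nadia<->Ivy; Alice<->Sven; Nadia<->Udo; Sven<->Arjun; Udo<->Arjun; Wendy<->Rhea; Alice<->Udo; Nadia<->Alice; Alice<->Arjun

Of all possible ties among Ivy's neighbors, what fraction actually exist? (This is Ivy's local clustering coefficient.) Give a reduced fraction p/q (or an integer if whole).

Ivy's neighbors: Alice, Arjun, Giulia, Nadia, and Sven (k = 5).
Possible neighbor pairs: C(5,2) = 10. Edges among them: Alice–Arjun, Alice–Nadia, Alice–Sven, Arjun–Giulia, Arjun–Nadia, Arjun–Sven, Giulia–Nadia, Nadia–Sven → e = 8.
Clustering(Ivy) = 8/10 = 4/5.

4/5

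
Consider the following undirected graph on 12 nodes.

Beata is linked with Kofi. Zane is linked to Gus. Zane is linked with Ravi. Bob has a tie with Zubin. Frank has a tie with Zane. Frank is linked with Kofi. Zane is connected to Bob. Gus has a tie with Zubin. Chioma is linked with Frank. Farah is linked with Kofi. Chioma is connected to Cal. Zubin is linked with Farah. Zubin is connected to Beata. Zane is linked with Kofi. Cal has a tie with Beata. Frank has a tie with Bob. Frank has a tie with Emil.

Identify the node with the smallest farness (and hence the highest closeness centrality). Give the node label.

Farness (sum of distances to all others) for each node — Beata:21, Bob:20, Cal:27, Chioma:24, Emil:27, Farah:24, Frank:17, Gus:23, Kofi:18, Ravi:28, Zane:18, Zubin:21.
The smallest farness is 17, for Frank, so Frank has the highest closeness.

Frank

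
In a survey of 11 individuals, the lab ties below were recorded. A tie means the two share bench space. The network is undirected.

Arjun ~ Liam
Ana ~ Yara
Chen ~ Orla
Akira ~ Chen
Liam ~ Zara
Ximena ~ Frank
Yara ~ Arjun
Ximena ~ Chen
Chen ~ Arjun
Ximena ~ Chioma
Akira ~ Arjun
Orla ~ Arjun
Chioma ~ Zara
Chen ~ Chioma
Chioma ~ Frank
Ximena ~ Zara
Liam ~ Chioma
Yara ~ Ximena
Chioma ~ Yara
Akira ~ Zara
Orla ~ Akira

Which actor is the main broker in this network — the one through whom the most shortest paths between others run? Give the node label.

Unnormalized betweenness of each node: Akira:11/6, Ana:0, Arjun:23/3, Chen:86/15, Chioma:43/5, Frank:0, Liam:31/30, Orla:0, Ximena:27/5, Yara:307/30, Zara:5/2.
Yara has the largest value, 307/30, making it the main broker — the node through which the most shortest paths run.

Yara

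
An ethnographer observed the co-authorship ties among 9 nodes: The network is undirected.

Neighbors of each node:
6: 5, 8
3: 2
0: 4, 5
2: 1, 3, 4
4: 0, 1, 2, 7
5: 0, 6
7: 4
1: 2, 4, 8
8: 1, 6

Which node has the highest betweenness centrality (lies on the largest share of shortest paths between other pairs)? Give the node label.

Unnormalized betweenness of each node: 0:11/2, 1:15/2, 2:7, 3:0, 4:13, 5:5/2, 6:2, 7:0, 8:9/2.
4 has the largest value, 13, making it the main broker — the node through which the most shortest paths run.

4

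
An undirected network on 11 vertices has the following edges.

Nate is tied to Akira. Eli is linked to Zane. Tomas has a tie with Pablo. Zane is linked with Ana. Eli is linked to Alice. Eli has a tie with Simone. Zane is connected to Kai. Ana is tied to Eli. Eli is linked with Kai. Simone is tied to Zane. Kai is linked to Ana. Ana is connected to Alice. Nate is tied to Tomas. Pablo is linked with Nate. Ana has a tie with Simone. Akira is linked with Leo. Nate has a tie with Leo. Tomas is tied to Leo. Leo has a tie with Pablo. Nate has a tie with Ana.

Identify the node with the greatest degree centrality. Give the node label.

Degrees — Akira:2, Alice:2, Ana:6, Eli:5, Kai:3, Leo:4, Nate:5, Pablo:3, Simone:3, Tomas:3, Zane:4.
The maximum is 6, attained only by Ana.

Ana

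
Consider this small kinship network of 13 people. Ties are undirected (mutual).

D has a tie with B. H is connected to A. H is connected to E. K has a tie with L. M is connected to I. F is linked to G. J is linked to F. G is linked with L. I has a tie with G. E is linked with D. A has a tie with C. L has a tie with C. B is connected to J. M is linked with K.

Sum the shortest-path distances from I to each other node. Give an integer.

38

Distances from I: A:4, B:4, C:3, D:5, E:6, F:2, G:1, H:5, J:3, K:2, L:2, M:1.
Sum = 4 + 4 + 3 + 5 + 6 + 2 + 1 + 5 + 3 + 2 + 2 + 1 = 38.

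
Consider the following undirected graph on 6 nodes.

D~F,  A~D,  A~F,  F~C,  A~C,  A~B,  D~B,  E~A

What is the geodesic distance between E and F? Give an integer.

One shortest route is E – A – F, which uses 2 edges, and E and F are not directly tied, so nothing shorter exists. So d(E,F) = 2.

2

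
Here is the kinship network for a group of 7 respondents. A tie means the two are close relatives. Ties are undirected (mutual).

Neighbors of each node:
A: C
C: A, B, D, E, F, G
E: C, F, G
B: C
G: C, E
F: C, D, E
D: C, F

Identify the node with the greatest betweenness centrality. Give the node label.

Unnormalized betweenness of each node: A:0, B:0, C:11, D:0, E:1/2, F:1/2, G:0.
C has the largest value, 11, making it the main broker — the node through which the most shortest paths run.

C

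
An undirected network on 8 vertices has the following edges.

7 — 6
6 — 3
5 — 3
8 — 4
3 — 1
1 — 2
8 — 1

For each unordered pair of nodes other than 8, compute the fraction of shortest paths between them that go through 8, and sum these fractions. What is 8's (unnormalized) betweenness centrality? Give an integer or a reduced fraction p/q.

Pairs whose geodesics pass through 8 — 7–4: 1; 2–4: 1; 4–3: 1; 4–5: 1; 4–1: 1; 4–6: 1.
All other pairs contribute 0.
Summing the contributions gives betweenness(8) = 6.

6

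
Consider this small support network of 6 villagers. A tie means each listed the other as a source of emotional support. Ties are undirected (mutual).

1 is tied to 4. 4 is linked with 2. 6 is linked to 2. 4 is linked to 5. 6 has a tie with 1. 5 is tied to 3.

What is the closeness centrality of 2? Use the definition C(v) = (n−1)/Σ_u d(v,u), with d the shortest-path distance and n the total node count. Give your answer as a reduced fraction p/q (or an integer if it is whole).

5/9

Distances from 2: 1:2, 3:3, 4:1, 5:2, 6:1. Sum = 9.
n = 6, so closeness = 5/9.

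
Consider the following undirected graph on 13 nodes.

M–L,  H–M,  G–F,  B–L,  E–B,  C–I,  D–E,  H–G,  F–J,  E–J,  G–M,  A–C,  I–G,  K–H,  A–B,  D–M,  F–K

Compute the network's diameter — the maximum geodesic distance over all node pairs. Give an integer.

Eccentricity of each node (its greatest distance to any other): A:5, B:4, C:4, D:4, E:4, F:4, G:3, H:4, I:4, J:4, K:5, L:3, M:3.
The maximum eccentricity is 5, realized for instance by the pair K–A via K – F – G – I – C – A. So the diameter is 5.

5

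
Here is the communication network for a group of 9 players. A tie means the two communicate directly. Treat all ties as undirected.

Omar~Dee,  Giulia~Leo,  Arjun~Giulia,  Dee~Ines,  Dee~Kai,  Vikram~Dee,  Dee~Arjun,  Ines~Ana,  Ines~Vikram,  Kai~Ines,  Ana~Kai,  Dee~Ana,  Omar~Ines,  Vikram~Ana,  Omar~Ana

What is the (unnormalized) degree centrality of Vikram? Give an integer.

3

Vikram is directly tied to Ana, Dee, and Ines. That is 3 neighbors, so the degree of Vikram is 3.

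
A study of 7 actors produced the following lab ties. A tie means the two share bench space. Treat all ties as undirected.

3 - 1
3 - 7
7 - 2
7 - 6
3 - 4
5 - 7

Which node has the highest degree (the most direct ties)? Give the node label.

7

Degrees — 1:1, 2:1, 3:3, 4:1, 5:1, 6:1, 7:4.
The maximum is 4, attained only by 7.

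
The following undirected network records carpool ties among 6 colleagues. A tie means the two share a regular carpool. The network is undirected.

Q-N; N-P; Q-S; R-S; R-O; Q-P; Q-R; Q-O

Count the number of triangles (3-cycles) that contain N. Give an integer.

N's neighbors: P and Q.
Neighbor pairs that are themselves tied: N–P–Q. Each forms one triangle with N, for 1 in total.

1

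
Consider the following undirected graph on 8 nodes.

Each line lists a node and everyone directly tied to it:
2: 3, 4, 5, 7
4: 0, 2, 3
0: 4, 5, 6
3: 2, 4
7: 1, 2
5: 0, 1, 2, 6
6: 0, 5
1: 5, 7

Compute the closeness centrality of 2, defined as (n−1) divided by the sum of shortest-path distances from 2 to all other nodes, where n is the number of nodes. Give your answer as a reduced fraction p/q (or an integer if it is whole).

7/10

Distances from 2: 0:2, 1:2, 3:1, 4:1, 5:1, 6:2, 7:1. Sum = 10.
n = 8, so closeness = 7/10.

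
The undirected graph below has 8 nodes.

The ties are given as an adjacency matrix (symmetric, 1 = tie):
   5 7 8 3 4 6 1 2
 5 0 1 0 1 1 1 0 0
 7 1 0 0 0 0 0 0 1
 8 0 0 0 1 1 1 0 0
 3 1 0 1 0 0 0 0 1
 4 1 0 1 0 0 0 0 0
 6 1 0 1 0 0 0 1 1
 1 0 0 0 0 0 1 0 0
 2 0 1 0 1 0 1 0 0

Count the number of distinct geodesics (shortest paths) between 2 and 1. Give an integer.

The shortest distance is 2, and the only length-2 path is 2–6–1. So there is exactly 1 shortest path.

1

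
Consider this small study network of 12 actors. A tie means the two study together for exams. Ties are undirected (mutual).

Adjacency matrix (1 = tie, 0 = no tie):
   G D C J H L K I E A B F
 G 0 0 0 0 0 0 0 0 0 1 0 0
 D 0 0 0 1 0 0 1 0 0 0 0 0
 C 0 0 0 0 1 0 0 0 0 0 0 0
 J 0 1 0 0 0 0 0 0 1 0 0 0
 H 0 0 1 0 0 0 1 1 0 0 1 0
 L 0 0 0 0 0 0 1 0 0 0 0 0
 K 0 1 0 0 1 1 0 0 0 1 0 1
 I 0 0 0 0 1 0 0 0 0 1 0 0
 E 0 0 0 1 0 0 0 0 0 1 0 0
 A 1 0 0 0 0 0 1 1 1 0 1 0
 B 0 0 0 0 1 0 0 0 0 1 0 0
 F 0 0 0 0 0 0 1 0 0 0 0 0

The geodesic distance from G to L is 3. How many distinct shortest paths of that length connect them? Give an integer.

The shortest distance is 3, and the only length-3 path is G–A–K–L. So there is exactly 1 shortest path.

1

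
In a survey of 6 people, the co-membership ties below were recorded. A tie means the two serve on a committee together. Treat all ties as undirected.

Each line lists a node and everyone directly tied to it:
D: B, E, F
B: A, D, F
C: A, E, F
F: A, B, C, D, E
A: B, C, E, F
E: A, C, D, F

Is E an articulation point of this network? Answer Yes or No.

No

Even without E, every remaining node can still reach every other (the residual graph is connected), so E is not a cut vertex.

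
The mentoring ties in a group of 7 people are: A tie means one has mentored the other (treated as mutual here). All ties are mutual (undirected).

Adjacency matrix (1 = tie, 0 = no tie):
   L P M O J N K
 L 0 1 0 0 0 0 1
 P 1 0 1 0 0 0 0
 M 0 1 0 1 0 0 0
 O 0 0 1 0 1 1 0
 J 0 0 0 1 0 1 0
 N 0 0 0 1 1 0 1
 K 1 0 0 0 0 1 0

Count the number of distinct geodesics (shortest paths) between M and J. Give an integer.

1

The shortest distance is 2, and the only length-2 path is M–O–J. So there is exactly 1 shortest path.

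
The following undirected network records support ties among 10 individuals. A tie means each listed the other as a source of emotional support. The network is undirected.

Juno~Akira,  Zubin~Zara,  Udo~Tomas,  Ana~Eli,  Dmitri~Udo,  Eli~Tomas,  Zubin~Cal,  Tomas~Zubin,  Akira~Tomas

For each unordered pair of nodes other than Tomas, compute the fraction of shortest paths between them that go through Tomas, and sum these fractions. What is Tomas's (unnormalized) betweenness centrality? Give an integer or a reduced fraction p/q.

30

Pairs whose geodesics pass through Tomas — Juno–Ana: 1; Juno–Zara: 1; Juno–Zubin: 1; Juno–Cal: 1; Juno–Dmitri: 1; Juno–Eli: 1; Juno–Udo: 1; Akira–Ana: 1; Akira–Zara: 1; Akira–Zubin: 1; Akira–Cal: 1; Akira–Dmitri: 1; Akira–Eli: 1; Akira–Udo: 1 … (+16 more pairs).
All other pairs contribute 0.
Summing the contributions gives betweenness(Tomas) = 30.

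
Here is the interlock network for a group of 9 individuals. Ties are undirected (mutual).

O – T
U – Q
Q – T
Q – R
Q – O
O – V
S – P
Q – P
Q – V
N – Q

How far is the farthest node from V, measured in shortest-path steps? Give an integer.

3

Distances from V: N:2, O:1, P:2, Q:1, R:2, S:3, T:2, U:2.
The largest is 3 (to S), so the eccentricity of V is 3.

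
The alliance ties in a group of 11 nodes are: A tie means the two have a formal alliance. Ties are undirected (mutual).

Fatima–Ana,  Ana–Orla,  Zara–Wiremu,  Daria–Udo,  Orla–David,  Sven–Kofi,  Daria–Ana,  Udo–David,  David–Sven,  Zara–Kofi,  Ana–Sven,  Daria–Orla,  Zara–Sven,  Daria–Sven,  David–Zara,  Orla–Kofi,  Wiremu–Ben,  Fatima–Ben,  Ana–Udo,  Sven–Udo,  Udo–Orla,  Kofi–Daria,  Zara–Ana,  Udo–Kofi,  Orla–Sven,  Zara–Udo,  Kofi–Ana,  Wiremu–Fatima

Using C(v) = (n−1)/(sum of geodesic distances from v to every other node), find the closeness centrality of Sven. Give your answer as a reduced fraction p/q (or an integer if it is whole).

5/7

Distances from Sven: Ana:1, Ben:3, Daria:1, David:1, Fatima:2, Kofi:1, Orla:1, Udo:1, Wiremu:2, Zara:1. Sum = 14.
n = 11, so closeness = 10/14 = 5/7.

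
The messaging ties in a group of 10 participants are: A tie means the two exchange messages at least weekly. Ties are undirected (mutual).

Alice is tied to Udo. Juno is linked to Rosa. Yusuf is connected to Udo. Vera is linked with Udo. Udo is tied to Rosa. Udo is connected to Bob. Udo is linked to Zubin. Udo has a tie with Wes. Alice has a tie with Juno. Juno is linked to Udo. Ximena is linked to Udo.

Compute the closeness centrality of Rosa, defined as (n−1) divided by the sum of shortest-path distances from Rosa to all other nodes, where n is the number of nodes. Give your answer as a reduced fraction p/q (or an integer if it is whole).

Distances from Rosa: Alice:2, Bob:2, Juno:1, Udo:1, Vera:2, Wes:2, Ximena:2, Yusuf:2, Zubin:2. Sum = 16.
n = 10, so closeness = 9/16.

9/16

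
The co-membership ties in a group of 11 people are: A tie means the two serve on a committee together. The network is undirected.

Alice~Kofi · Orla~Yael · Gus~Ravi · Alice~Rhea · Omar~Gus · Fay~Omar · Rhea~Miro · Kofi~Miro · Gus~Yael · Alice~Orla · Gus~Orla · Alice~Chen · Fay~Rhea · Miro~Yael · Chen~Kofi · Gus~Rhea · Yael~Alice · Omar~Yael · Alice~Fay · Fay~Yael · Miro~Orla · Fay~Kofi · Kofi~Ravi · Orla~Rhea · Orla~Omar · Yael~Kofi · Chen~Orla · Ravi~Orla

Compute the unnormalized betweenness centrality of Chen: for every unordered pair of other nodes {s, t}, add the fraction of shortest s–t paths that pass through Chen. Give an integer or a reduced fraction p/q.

1/5

Pairs whose geodesics pass through Chen — Orla–Kofi: 1/5.
All other pairs contribute 0.
Summing the contributions gives betweenness(Chen) = 1/5.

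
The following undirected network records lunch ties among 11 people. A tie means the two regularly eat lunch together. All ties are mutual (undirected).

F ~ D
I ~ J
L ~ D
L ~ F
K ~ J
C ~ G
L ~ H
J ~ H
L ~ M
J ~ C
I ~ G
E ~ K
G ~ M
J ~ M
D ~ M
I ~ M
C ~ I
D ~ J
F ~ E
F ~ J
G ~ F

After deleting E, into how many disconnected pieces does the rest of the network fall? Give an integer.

E's neighbors (F and K) remain reachable from one another through other ties, so the rest of the network stays in one piece.

1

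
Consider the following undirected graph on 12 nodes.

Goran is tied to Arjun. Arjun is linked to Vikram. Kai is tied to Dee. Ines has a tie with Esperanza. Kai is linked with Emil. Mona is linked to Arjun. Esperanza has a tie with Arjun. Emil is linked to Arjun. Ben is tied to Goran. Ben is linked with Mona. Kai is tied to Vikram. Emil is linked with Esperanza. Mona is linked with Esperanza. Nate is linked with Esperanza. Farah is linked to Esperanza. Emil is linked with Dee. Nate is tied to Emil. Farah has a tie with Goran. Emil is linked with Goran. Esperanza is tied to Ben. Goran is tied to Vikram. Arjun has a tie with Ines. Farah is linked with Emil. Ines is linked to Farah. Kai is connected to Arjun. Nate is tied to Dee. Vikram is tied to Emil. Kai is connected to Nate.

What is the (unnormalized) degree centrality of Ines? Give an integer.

Ines is directly tied to Arjun, Esperanza, and Farah. That is 3 neighbors, so the degree of Ines is 3.

3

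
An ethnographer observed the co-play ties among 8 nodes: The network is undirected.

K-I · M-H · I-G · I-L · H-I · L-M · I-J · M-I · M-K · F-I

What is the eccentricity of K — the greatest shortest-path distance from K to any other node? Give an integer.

2

Distances from K: F:2, G:2, H:2, I:1, J:2, L:2, M:1.
The largest is 2 (to H, G, F, L, and J), so the eccentricity of K is 2.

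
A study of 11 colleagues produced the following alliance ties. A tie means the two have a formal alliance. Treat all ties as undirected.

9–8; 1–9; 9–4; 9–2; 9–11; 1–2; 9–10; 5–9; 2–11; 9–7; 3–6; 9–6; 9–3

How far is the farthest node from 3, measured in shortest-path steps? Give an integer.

Distances from 3: 1:2, 2:2, 4:2, 5:2, 6:1, 7:2, 8:2, 9:1, 10:2, 11:2.
The largest is 2 (to 2, 10, 8, 4, 7, 11, 5, and 1), so the eccentricity of 3 is 2.

2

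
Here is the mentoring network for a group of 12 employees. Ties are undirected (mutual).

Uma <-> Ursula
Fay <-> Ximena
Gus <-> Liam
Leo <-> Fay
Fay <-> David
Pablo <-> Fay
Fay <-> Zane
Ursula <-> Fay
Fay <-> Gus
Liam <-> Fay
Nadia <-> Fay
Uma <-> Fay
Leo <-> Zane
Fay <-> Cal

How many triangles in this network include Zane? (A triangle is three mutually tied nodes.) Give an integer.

1

Zane's neighbors: Fay and Leo.
Neighbor pairs that are themselves tied: Zane–Fay–Leo. Each forms one triangle with Zane, for 1 in total.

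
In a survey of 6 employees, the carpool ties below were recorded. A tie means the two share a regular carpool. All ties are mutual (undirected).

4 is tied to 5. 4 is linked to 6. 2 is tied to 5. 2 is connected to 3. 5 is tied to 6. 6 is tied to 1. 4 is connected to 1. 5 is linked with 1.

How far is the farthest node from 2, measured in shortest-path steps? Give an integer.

2

Distances from 2: 1:2, 3:1, 4:2, 5:1, 6:2.
The largest is 2 (to 6, 4, and 1), so the eccentricity of 2 is 2.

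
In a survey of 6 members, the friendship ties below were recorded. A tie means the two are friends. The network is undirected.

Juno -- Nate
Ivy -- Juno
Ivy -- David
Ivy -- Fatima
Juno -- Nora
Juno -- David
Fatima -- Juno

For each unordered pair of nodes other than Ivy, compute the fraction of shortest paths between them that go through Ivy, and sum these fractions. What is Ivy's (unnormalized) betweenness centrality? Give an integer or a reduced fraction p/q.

Pairs whose geodesics pass through Ivy — David–Fatima: 1/2.
All other pairs contribute 0.
Summing the contributions gives betweenness(Ivy) = 1/2.

1/2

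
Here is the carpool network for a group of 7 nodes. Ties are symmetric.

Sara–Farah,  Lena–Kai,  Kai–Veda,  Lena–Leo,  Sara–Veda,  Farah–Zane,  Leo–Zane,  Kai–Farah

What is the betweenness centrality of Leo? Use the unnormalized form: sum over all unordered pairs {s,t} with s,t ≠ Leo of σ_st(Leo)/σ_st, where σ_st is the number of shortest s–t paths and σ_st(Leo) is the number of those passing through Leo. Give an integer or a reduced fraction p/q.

1

Pairs whose geodesics pass through Leo — Zane–Lena: 1.
All other pairs contribute 0.
Summing the contributions gives betweenness(Leo) = 1.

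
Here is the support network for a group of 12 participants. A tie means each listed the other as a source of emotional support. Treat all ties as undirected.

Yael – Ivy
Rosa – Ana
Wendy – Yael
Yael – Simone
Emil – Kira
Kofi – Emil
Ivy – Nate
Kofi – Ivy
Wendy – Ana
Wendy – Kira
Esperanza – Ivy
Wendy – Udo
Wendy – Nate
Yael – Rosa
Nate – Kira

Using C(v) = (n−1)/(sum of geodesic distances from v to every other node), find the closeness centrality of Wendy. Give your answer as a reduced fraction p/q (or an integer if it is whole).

11/19

Distances from Wendy: Ana:1, Emil:2, Esperanza:3, Ivy:2, Kira:1, Kofi:3, Nate:1, Rosa:2, Simone:2, Udo:1, Yael:1. Sum = 19.
n = 12, so closeness = 11/19.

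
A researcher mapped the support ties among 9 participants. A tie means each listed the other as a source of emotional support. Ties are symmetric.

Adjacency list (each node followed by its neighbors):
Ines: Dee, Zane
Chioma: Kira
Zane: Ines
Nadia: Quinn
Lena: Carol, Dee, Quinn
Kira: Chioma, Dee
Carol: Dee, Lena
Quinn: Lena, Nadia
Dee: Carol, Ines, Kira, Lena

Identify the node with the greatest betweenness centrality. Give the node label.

Unnormalized betweenness of each node: Carol:0, Chioma:0, Dee:20, Ines:7, Kira:7, Lena:12, Nadia:0, Quinn:7, Zane:0.
Dee has the largest value, 20, making it the main broker — the node through which the most shortest paths run.

Dee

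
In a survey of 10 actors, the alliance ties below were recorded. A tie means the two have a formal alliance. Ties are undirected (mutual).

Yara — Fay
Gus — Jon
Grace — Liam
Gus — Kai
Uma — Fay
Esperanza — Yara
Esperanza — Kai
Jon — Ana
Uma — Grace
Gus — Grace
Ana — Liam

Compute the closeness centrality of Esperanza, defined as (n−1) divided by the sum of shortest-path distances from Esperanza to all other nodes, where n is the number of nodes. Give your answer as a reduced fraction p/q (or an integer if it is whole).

9/23

Distances from Esperanza: Ana:4, Fay:2, Grace:3, Gus:2, Jon:3, Kai:1, Liam:4, Uma:3, Yara:1. Sum = 23.
n = 10, so closeness = 9/23.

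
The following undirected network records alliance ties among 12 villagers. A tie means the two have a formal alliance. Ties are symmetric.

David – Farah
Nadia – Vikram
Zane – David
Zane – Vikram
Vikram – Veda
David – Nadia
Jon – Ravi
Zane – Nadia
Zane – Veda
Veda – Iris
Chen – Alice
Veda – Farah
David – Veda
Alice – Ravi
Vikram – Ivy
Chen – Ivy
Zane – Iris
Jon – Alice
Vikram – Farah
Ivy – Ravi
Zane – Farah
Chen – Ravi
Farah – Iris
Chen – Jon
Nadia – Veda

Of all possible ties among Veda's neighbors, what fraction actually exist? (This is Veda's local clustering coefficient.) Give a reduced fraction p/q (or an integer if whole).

2/3

Veda's neighbors: David, Farah, Iris, Nadia, Vikram, and Zane (k = 6).
Possible neighbor pairs: C(6,2) = 15. Edges among them: David–Farah, David–Nadia, David–Zane, Farah–Iris, Farah–Vikram, Farah–Zane, Iris–Zane, Nadia–Vikram, Nadia–Zane, Vikram–Zane → e = 10.
Clustering(Veda) = 10/15 = 2/3.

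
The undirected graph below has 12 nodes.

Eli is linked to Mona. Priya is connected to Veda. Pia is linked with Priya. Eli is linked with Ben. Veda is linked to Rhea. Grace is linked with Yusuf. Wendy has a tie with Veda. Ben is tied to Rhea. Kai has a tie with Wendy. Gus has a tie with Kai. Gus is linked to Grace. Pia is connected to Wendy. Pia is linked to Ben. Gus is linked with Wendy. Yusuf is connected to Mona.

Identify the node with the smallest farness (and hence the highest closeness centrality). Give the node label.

Farness (sum of distances to all others) for each node — Ben:24, Eli:28, Grace:29, Gus:25, Kai:28, Mona:31, Pia:23, Priya:30, Rhea:27, Veda:25, Wendy:22, Yusuf:32.
The smallest farness is 22, for Wendy, so Wendy has the highest closeness.

Wendy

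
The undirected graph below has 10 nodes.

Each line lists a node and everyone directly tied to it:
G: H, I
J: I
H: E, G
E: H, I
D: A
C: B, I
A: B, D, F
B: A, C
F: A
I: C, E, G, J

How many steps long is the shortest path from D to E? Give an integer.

5

One shortest route is D – A – B – C – I – E, which uses 5 edges, and at distance 4 from D we only reach {I}, which does not include E. So d(D,E) = 5.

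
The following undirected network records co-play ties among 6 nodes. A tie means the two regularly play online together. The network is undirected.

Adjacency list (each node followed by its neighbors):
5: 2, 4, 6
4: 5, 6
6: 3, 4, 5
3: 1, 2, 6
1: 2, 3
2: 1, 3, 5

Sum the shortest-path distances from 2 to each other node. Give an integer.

7

Distances from 2: 1:1, 3:1, 4:2, 5:1, 6:2.
Sum = 1 + 1 + 2 + 1 + 2 = 7.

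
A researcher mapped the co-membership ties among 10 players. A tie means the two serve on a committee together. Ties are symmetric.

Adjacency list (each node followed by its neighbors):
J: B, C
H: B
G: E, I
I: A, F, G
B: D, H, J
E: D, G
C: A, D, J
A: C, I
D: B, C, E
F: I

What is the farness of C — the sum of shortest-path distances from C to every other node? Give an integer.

Distances from C: A:1, B:2, D:1, E:2, F:3, G:3, H:3, I:2, J:1.
Sum = 1 + 2 + 1 + 2 + 3 + 3 + 3 + 2 + 1 = 18.

18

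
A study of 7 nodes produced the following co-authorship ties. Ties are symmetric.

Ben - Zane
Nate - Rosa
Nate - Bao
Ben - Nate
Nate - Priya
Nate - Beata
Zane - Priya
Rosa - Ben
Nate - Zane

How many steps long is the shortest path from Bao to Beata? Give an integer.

One shortest route is Bao – Nate – Beata, which uses 2 edges, and Bao and Beata are not directly tied, so nothing shorter exists. So d(Bao,Beata) = 2.

2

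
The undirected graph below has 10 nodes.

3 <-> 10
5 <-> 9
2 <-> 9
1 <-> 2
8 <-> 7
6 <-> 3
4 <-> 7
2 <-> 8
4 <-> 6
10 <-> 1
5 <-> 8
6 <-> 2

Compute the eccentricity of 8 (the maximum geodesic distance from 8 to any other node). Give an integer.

Distances from 8: 1:2, 2:1, 3:3, 4:2, 5:1, 6:2, 7:1, 9:2, 10:3.
The largest is 3 (to 10 and 3), so the eccentricity of 8 is 3.

3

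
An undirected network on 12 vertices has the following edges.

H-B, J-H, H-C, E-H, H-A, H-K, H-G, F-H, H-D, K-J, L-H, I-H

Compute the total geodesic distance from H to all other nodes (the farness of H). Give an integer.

11

Distances from H: A:1, B:1, C:1, D:1, E:1, F:1, G:1, I:1, J:1, K:1, L:1.
Sum = 1 + 1 + 1 + 1 + 1 + 1 + 1 + 1 + 1 + 1 + 1 = 11.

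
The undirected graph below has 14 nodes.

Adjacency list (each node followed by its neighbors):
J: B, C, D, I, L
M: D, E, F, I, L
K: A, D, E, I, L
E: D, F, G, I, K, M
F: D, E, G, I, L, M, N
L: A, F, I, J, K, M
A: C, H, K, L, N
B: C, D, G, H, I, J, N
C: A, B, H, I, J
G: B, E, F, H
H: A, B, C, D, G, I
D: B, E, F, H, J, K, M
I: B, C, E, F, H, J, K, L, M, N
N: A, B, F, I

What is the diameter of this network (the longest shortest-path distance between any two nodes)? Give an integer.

2

Eccentricity of each node (its greatest distance to any other): A:2, B:2, C:2, D:2, E:2, F:2, G:2, H:2, I:2, J:2, K:2, L:2, M:2, N:2.
The maximum eccentricity is 2, realized for instance by the pair K–F via K – D – F. So the diameter is 2.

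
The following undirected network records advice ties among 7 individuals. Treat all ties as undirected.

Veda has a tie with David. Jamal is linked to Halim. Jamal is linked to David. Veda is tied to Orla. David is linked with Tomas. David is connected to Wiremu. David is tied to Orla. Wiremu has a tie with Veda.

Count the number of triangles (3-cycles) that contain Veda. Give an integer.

Veda's neighbors: David, Orla, and Wiremu.
Neighbor pairs that are themselves tied: Veda–David–Orla; Veda–David–Wiremu. Each forms one triangle with Veda, for 2 in total.

2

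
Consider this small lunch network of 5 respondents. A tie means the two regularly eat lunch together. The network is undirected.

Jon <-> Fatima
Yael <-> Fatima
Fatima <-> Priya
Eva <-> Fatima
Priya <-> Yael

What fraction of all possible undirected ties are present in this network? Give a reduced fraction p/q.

1/2

There are 5 edges and 5 nodes, so the maximum possible is C(5,2) = 10.
Density = 5/10 = 1/2.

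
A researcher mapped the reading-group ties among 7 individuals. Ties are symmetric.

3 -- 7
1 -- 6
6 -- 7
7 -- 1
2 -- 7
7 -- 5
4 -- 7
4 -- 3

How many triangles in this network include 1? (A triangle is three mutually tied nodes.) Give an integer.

1

1's neighbors: 6 and 7.
Neighbor pairs that are themselves tied: 1–6–7. Each forms one triangle with 1, for 1 in total.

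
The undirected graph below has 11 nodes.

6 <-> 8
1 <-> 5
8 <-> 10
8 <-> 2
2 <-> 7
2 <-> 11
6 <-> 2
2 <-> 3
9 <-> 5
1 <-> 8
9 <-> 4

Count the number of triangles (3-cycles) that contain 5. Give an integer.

0

5's neighbors are 1 and 9, but none of them are tied to each other, so no triangle contains 5.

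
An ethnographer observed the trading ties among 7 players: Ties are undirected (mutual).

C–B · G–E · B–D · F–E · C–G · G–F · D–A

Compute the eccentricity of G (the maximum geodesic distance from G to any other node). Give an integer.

Distances from G: A:4, B:2, C:1, D:3, E:1, F:1.
The largest is 4 (to A), so the eccentricity of G is 4.

4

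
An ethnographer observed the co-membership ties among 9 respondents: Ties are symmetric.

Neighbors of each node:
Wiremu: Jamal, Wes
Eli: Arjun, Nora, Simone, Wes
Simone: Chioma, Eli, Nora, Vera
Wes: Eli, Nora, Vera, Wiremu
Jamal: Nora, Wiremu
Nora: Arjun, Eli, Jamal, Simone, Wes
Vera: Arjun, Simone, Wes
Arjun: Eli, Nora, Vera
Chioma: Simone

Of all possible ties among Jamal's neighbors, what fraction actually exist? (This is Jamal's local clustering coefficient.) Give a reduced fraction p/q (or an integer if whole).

0

Jamal's neighbors: Nora and Wiremu (k = 2).
Possible neighbor pairs: C(2,2) = 1. Edges among them: none → e = 0.
Clustering(Jamal) = 0/1.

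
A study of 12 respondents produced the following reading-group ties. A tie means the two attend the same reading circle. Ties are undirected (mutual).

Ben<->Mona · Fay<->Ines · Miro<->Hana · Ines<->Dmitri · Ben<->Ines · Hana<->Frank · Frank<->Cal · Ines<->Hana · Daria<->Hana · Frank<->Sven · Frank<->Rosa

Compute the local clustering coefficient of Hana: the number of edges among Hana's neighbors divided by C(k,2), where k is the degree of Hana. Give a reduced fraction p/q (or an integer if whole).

Hana's neighbors: Daria, Frank, Ines, and Miro (k = 4).
Possible neighbor pairs: C(4,2) = 6. Edges among them: none → e = 0.
Clustering(Hana) = 0/6 = 0.

0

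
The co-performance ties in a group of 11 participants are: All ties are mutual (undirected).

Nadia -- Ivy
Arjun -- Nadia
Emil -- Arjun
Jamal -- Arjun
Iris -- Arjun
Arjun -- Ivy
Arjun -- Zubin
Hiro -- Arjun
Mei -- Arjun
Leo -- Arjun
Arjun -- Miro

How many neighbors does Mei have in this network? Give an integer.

Mei is directly tied to Arjun. That is 1 neighbor, so the degree of Mei is 1.

1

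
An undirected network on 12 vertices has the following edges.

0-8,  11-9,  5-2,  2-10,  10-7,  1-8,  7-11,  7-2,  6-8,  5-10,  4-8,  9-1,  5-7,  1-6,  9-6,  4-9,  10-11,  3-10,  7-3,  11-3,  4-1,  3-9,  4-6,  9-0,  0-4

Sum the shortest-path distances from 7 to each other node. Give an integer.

23

Distances from 7: 0:3, 1:3, 2:1, 3:1, 4:3, 5:1, 6:3, 8:4, 9:2, 10:1, 11:1.
Sum = 3 + 3 + 1 + 1 + 3 + 1 + 3 + 4 + 2 + 1 + 1 = 23.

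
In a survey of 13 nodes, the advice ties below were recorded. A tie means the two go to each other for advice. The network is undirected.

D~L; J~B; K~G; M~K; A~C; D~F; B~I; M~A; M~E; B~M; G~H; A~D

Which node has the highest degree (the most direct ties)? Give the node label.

M

Degrees — A:3, B:3, C:1, D:3, E:1, F:1, G:2, H:1, I:1, J:1, K:2, L:1, M:4.
The maximum is 4, attained only by M.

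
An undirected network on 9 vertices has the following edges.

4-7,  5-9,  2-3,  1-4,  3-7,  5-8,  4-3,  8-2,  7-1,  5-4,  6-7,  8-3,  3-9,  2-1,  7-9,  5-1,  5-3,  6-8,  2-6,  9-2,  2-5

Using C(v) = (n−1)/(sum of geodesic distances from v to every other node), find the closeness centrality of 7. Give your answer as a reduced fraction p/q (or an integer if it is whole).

Distances from 7: 1:1, 2:2, 3:1, 4:1, 5:2, 6:1, 8:2, 9:1. Sum = 11.
n = 9, so closeness = 8/11.

8/11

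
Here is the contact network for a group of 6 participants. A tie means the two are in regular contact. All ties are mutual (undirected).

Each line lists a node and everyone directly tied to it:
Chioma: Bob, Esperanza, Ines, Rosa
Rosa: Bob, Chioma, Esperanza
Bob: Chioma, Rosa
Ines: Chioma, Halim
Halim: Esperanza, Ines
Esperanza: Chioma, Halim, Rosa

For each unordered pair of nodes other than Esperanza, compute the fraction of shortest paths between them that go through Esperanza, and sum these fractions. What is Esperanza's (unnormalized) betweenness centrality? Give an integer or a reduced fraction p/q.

Pairs whose geodesics pass through Esperanza — Halim–Rosa: 1; Halim–Bob: 2/3; Halim–Chioma: 1/2.
All other pairs contribute 0.
Summing the contributions gives betweenness(Esperanza) = 13/6.

13/6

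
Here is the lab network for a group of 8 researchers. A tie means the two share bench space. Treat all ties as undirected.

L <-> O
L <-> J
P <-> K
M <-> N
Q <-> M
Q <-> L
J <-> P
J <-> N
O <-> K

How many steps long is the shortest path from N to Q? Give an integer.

2

One shortest route is N – M – Q, which uses 2 edges, and N and Q are not directly tied, so nothing shorter exists. So d(N,Q) = 2.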